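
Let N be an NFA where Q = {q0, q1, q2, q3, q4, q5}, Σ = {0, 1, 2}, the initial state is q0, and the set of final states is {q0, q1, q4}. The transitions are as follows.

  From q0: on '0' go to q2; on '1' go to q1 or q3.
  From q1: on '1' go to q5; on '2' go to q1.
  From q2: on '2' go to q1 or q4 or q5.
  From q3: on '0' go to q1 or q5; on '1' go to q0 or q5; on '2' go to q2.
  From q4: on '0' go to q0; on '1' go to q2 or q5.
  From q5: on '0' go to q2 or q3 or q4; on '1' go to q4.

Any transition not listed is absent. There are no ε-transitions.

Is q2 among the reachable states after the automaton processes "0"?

Yes

Start in {q0}.
Read '0': q0→{q2}; now {q2}.
State q2 is in {q2}.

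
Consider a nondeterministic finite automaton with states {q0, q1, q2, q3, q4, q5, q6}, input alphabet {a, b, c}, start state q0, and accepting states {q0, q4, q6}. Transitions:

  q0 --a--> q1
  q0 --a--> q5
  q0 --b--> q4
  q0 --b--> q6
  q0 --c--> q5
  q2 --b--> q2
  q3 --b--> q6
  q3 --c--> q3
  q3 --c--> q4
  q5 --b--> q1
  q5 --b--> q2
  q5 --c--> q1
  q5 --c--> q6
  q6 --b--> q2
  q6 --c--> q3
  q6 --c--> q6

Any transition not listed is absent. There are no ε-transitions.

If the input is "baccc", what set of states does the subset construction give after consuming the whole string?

Start in {q0}.
Read 'b': q0→{q4, q6}; now {q4, q6}.
Read 'a': q4→∅, q6→∅; now ∅.
The set is empty and remains empty for the remaining 3 symbols.

∅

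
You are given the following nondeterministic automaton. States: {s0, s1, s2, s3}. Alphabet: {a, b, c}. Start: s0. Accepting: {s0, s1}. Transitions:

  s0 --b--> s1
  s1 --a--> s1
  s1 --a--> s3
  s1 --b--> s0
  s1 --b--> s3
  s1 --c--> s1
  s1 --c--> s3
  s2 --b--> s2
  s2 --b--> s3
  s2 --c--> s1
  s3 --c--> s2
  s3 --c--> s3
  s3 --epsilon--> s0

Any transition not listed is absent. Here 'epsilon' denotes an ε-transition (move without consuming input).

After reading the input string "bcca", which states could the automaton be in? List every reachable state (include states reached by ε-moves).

Start in {s0}.
Read 'b': {s0} → {s1}.
Read 'c': {s1} → {s0, s1, s3}.
Read 'c': {s0, s1, s3} → {s0, s1, s2, s3}.
Read 'a': {s0, s1, s2, s3} → {s0, s1, s3}.

{s0, s1, s3}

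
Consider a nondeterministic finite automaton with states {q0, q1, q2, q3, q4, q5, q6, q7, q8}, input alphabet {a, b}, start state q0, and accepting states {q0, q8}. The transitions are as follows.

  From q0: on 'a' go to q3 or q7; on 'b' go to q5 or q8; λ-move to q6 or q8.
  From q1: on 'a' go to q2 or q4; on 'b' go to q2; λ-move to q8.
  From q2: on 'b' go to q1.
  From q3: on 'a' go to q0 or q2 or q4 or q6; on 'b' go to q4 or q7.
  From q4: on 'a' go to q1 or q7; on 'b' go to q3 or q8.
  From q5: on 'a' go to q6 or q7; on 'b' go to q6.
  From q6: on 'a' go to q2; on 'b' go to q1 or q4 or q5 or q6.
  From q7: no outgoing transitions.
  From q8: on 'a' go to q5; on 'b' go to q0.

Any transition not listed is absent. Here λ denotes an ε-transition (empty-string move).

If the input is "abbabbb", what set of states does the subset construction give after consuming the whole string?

{q0, q1, q2, q3, q4, q5, q6, q7, q8}

Start: ε-closure({q0}) = {q0, q6, q8}.
Read 'a': {q0, q6, q8} → {q2, q3, q5, q7}.
Read 'b': {q2, q3, q5, q7} → {q1, q4, q6, q7, q8}.
Read 'b': {q1, q4, q6, q7, q8} → {q0, q1, q2, q3, q4, q5, q6, q8}.
Read 'a': {q0, q1, q2, q3, q4, q5, q6, q8} → {q0, q1, q2, q3, q4, q5, q6, q7, q8}.
Read 'b': {q0, q1, q2, q3, q4, q5, q6, q7, q8} → {q0, q1, q2, q3, q4, q5, q6, q7, q8}.
Read 'b': {q0, q1, q2, q3, q4, q5, q6, q7, q8} → {q0, q1, q2, q3, q4, q5, q6, q7, q8}.
Read 'b': {q0, q1, q2, q3, q4, q5, q6, q7, q8} → {q0, q1, q2, q3, q4, q5, q6, q7, q8}.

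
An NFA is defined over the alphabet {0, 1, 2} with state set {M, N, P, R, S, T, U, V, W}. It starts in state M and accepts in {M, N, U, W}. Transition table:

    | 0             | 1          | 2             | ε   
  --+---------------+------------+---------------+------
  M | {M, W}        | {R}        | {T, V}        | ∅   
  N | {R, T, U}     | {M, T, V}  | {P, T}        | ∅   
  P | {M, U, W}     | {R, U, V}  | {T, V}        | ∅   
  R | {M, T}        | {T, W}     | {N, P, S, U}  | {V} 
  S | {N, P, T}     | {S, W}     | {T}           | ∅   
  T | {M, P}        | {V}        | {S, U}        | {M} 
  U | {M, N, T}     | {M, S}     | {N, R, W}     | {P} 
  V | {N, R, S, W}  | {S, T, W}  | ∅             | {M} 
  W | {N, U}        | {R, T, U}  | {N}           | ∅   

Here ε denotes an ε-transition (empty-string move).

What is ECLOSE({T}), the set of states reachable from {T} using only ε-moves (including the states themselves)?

{M, T}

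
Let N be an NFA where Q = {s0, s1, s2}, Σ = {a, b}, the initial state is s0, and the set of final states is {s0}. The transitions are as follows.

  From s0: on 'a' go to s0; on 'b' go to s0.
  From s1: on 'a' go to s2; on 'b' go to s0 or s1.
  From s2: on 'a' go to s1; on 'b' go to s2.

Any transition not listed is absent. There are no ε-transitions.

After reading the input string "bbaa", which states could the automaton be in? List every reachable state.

{s0}

Start in {s0}.
Read 'b': s0→{s0}; now {s0}.
Read 'b': s0→{s0}; now {s0}.
Read 'a': s0→{s0}; now {s0}.
Read 'a': s0→{s0}; now {s0}.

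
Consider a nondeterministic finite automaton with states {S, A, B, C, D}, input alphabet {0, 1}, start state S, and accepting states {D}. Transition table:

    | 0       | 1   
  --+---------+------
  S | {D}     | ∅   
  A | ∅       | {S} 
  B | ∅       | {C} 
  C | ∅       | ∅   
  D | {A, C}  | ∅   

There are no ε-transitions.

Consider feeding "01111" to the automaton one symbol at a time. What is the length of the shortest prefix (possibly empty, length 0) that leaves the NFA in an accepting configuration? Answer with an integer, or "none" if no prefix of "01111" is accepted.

1

Start in {S}.
Read '0': {S} → {D}.
None of the earlier sets intersect F, but {D} does.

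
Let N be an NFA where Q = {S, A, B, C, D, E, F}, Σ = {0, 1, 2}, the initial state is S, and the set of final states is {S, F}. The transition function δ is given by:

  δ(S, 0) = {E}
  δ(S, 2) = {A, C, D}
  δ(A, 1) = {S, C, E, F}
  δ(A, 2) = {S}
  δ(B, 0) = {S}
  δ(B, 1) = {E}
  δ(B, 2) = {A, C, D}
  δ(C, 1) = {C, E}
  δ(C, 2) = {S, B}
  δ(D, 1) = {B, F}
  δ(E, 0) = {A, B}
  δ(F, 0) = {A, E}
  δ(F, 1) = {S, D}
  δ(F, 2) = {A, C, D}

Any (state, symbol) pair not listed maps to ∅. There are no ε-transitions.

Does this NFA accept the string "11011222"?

Start in {S}.
Read '1': {S} → ∅.
The set is empty and remains empty for the remaining 7 symbols.
The final set ∅ contains no accepting state.

No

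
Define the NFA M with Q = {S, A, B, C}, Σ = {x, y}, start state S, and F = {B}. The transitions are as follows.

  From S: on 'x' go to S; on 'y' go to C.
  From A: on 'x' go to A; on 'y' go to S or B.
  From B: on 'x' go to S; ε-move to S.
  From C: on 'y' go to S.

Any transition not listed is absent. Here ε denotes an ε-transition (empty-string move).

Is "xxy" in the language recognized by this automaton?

No

Start in {S}.
Read 'x': S→{S}; now {S}.
Read 'x': S→{S}; now {S}.
Read 'y': S→{C}; now {C}.
The final set {C} contains no accepting state.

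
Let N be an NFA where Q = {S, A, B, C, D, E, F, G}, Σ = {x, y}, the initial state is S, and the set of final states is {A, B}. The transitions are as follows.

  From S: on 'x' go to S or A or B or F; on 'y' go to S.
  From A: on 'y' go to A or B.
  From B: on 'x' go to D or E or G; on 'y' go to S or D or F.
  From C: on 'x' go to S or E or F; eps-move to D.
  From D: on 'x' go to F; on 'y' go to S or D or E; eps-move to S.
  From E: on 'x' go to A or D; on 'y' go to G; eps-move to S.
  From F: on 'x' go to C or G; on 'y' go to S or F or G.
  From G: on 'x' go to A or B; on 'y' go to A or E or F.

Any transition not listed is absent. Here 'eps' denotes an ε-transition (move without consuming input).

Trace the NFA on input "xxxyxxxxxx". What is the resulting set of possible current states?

Start in {S}.
Read 'x': S→{S, A, B, F}; now {S, A, B, F}.
Read 'x': S→{S, A, B, F}, A→∅, B→{D, E, G}, F→{C, G}; now {S, A, B, C, D, E, F, G}.
Read 'x': S→{S, A, B, F}, A→∅, B→{D, E, G}, C→{S, E, F}, D→{F}, E→{A, D}, F→{C, G}, G→{A, B}; now {S, A, B, C, D, E, F, G}.
Read 'y': S→{S}, A→{A, B}, B→{S, D, F}, C→∅, D→{S, D, E}, E→{G}, F→{S, F, G}, G→{A, E, F}; now {S, A, B, D, E, F, G}.
Read 'x': S→{S, A, B, F}, A→∅, B→{D, E, G}, D→{F}, E→{A, D}, F→{C, G}, G→{A, B}; now {S, A, B, C, D, E, F, G}.
Read 'x': S→{S, A, B, F}, A→∅, B→{D, E, G}, C→{S, E, F}, D→{F}, E→{A, D}, F→{C, G}, G→{A, B}; now {S, A, B, C, D, E, F, G}.
Read 'x': S→{S, A, B, F}, A→∅, B→{D, E, G}, C→{S, E, F}, D→{F}, E→{A, D}, F→{C, G}, G→{A, B}; now {S, A, B, C, D, E, F, G}.
Read 'x': S→{S, A, B, F}, A→∅, B→{D, E, G}, C→{S, E, F}, D→{F}, E→{A, D}, F→{C, G}, G→{A, B}; now {S, A, B, C, D, E, F, G}.
Read 'x': S→{S, A, B, F}, A→∅, B→{D, E, G}, C→{S, E, F}, D→{F}, E→{A, D}, F→{C, G}, G→{A, B}; now {S, A, B, C, D, E, F, G}.
Read 'x': S→{S, A, B, F}, A→∅, B→{D, E, G}, C→{S, E, F}, D→{F}, E→{A, D}, F→{C, G}, G→{A, B}; now {S, A, B, C, D, E, F, G}.

{S, A, B, C, D, E, F, G}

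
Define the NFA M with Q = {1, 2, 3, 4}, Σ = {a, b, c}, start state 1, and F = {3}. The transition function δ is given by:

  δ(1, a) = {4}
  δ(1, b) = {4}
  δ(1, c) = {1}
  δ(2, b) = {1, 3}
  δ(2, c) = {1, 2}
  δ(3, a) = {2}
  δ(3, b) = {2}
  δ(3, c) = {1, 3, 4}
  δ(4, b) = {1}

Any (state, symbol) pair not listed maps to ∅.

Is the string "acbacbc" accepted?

No

Start in {1}.
Read 'a': 1→{4}; now {4}.
Read 'c': 4→∅; now ∅.
The set is empty and remains empty for the remaining 5 symbols.
The final set ∅ contains no accepting state.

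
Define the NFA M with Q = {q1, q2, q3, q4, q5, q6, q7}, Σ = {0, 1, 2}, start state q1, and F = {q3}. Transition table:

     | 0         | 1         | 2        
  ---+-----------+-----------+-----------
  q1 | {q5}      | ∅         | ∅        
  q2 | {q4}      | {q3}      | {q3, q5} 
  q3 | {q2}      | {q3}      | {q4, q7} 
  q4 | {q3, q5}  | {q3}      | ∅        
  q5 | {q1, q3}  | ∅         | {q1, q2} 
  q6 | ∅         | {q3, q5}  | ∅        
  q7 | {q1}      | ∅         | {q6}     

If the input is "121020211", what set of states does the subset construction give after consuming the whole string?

∅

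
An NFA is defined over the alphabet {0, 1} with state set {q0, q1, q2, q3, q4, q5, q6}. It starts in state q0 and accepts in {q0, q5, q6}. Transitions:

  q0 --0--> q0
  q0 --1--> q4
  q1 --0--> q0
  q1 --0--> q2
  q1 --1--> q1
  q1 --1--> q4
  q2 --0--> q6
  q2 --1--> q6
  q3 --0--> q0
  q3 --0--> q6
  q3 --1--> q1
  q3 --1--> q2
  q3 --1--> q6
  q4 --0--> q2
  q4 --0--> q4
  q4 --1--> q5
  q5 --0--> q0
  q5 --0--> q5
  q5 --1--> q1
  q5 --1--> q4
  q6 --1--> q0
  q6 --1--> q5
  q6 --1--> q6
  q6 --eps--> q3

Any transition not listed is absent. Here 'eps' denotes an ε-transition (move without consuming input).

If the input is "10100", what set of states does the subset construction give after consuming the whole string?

{q0, q3, q5, q6}

Start in {q0}.
Read '1': q0→{q4}; now {q4}.
Read '0': q4→{q2, q4}; now {q2, q4}.
Read '1': q2→{q6}, q4→{q5}; union {q5, q6}; ε-closure = {q3, q5, q6}.
Read '0': q3→{q0, q6}, q5→{q0, q5}, q6→∅; union {q0, q5, q6}; ε-closure = {q0, q3, q5, q6}.
Read '0': q0→{q0}, q3→{q0, q6}, q5→{q0, q5}, q6→∅; union {q0, q5, q6}; ε-closure = {q0, q3, q5, q6}.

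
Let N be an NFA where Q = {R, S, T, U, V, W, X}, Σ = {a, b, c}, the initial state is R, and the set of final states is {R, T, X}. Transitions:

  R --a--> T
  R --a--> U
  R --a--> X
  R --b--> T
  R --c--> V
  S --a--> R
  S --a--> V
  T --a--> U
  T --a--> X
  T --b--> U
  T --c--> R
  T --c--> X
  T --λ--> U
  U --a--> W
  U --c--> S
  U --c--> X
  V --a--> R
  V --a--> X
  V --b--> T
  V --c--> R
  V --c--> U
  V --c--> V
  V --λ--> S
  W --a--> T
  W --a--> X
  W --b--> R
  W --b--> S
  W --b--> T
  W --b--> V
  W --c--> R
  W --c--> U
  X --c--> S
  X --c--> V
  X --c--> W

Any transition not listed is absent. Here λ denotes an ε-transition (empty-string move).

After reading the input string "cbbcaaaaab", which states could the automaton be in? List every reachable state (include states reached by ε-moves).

Start in {R}.
Read 'c': {R} → {S, V}.
Read 'b': {S, V} → {T, U}.
Read 'b': {T, U} → {U}.
Read 'c': {U} → {S, X}.
Read 'a': {S, X} → {R, S, V}.
Read 'a': {R, S, V} → {R, S, T, U, V, X}.
Read 'a': {R, S, T, U, V, X} → {R, S, T, U, V, W, X}.
Read 'a': {R, S, T, U, V, W, X} → {R, S, T, U, V, W, X}.
Read 'a': {R, S, T, U, V, W, X} → {R, S, T, U, V, W, X}.
Read 'b': {R, S, T, U, V, W, X} → {R, S, T, U, V}.

{R, S, T, U, V}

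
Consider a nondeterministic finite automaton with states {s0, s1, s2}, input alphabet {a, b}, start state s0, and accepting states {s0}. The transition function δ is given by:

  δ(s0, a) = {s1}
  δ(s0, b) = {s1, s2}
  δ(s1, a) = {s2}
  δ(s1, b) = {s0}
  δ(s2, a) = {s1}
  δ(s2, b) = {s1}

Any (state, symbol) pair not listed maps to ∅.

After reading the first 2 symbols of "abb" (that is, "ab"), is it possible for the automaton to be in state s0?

Start in {s0}.
Read 'a': {s0} → {s1}.
Read 'b': {s1} → {s0}.
State s0 is in {s0}.

Yes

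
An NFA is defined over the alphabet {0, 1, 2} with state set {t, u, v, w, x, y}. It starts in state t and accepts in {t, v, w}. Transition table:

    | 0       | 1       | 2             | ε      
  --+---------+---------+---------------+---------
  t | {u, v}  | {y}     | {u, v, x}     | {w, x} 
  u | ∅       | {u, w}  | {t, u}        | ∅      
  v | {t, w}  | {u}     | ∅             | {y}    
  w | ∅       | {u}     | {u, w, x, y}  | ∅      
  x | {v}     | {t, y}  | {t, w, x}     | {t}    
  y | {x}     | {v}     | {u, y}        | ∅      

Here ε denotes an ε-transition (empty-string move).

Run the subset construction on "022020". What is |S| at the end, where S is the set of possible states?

6

Start: ε-closure({t}) = {t, w, x}.
Read '0': {t, w, x} → {u, v, y}.
Read '2': {u, v, y} → {t, u, w, x, y}.
Read '2': {t, u, w, x, y} → {t, u, v, w, x, y}.
Read '0': {t, u, v, w, x, y} → {t, u, v, w, x, y}.
Read '2': {t, u, v, w, x, y} → {t, u, v, w, x, y}.
Read '0': {t, u, v, w, x, y} → {t, u, v, w, x, y}.
That set has 6 states.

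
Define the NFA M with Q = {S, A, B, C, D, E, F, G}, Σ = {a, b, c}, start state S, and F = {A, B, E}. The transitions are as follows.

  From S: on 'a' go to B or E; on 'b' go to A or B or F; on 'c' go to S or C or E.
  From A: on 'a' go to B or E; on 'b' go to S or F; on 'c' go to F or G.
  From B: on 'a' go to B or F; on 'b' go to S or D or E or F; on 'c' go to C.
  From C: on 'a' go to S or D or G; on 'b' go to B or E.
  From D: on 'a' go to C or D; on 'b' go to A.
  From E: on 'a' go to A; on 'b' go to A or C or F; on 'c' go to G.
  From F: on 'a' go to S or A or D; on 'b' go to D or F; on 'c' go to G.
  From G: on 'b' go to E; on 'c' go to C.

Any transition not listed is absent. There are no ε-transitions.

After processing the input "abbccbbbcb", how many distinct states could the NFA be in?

Start in {S}.
Read 'a': {S} → {B, E}.
Read 'b': {B, E} → {S, A, C, D, E, F}.
Read 'b': {S, A, C, D, E, F} → {S, A, B, C, D, E, F}.
Read 'c': {S, A, B, C, D, E, F} → {S, C, E, F, G}.
Read 'c': {S, C, E, F, G} → {S, C, E, G}.
Read 'b': {S, C, E, G} → {A, B, C, E, F}.
Read 'b': {A, B, C, E, F} → {S, A, B, C, D, E, F}.
Read 'b': {S, A, B, C, D, E, F} → {S, A, B, C, D, E, F}.
Read 'c': {S, A, B, C, D, E, F} → {S, C, E, F, G}.
Read 'b': {S, C, E, F, G} → {A, B, C, D, E, F}.
That set has 6 states.

6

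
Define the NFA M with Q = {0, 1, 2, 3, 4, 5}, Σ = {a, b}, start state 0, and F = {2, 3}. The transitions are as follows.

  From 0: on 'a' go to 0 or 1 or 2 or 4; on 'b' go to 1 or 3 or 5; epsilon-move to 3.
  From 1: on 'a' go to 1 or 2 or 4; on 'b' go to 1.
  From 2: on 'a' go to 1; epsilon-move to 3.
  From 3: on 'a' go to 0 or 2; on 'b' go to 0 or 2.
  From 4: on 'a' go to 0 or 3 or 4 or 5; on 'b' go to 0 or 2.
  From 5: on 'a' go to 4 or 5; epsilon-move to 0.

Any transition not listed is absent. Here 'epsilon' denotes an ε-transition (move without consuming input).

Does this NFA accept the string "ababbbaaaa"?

Yes

Start: ε-closure({0}) = {0, 3}.
Read 'a': {0, 3} → {0, 1, 2, 3, 4}.
Read 'b': {0, 1, 2, 3, 4} → {0, 1, 2, 3, 5}.
Read 'a': {0, 1, 2, 3, 5} → {0, 1, 2, 3, 4, 5}.
Read 'b': {0, 1, 2, 3, 4, 5} → {0, 1, 2, 3, 5}.
Read 'b': {0, 1, 2, 3, 5} → {0, 1, 2, 3, 5}.
Read 'b': {0, 1, 2, 3, 5} → {0, 1, 2, 3, 5}.
Read 'a': {0, 1, 2, 3, 5} → {0, 1, 2, 3, 4, 5}.
Read 'a': {0, 1, 2, 3, 4, 5} → {0, 1, 2, 3, 4, 5}.
Read 'a': {0, 1, 2, 3, 4, 5} → {0, 1, 2, 3, 4, 5}.
Read 'a': {0, 1, 2, 3, 4, 5} → {0, 1, 2, 3, 4, 5}.
The final set {0, 1, 2, 3, 4, 5} contains the accepting states 2, 3.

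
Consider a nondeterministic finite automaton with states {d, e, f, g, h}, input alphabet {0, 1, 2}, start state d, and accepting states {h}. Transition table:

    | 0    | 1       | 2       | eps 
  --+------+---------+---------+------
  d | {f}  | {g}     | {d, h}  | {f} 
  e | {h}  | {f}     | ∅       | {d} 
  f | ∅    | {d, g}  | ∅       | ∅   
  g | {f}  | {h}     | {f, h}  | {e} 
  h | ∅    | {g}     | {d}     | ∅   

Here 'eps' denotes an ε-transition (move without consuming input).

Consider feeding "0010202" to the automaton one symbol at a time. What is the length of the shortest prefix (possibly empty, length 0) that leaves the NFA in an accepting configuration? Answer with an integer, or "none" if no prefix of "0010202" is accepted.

Start: ε-closure({d}) = {d, f}.
Read '0': d→{f}, f→∅; now {f}.
Read '0': f→∅; now ∅.
The set is empty and remains empty for the remaining 5 symbols.
No reachable set along the way intersects F.

none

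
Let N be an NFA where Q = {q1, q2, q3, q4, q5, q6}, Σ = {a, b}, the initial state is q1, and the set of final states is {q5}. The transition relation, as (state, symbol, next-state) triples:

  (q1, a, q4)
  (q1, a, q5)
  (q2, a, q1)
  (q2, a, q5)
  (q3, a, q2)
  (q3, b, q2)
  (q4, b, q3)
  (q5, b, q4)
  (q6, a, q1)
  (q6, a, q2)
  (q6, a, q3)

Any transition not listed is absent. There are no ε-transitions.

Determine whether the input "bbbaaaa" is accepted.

No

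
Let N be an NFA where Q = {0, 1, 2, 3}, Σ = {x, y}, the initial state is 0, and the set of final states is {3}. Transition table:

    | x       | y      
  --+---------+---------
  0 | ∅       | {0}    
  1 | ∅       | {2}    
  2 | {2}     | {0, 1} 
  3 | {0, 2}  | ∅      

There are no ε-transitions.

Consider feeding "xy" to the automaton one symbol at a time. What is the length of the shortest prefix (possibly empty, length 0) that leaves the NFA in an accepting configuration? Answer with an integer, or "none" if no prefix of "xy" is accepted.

none

Start in {0}.
Read 'x': {0} → ∅.
The set is empty and remains empty for the remaining 1 symbol.
No reachable set along the way intersects F.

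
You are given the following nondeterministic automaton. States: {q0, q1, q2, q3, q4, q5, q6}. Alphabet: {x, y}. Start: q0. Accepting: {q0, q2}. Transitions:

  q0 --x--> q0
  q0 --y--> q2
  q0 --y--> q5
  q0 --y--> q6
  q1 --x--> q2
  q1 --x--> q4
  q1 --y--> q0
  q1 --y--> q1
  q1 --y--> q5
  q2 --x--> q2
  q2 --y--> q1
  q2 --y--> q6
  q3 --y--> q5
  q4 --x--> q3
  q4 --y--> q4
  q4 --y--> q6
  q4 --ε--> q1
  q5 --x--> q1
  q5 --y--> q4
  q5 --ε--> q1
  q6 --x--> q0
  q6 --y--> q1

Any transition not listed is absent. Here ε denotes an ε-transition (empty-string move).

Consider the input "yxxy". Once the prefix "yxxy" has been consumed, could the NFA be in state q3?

No

Start in {q0}.
Read 'y': {q0} → {q1, q2, q5, q6}.
Read 'x': {q1, q2, q5, q6} → {q0, q1, q2, q4}.
Read 'x': {q0, q1, q2, q4} → {q0, q1, q2, q3, q4}.
Read 'y': {q0, q1, q2, q3, q4} → {q0, q1, q2, q4, q5, q6}.
State q3 is not in {q0, q1, q2, q4, q5, q6}.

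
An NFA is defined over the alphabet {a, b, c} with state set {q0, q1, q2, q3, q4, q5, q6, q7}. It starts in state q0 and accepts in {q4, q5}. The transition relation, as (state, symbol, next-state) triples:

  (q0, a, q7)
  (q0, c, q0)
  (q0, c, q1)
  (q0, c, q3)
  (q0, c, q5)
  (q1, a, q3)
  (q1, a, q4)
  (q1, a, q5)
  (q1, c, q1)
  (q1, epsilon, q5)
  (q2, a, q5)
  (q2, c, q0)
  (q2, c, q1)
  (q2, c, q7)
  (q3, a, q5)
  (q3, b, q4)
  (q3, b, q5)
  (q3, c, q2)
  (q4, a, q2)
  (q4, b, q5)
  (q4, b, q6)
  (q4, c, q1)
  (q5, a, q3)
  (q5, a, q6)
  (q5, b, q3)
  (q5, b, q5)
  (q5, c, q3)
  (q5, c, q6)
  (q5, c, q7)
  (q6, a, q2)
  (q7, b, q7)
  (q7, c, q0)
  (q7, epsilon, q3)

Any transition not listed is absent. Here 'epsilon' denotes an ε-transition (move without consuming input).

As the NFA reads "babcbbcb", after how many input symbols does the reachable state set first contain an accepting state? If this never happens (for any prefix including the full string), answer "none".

Start in {q0}.
Read 'b': q0→∅; now ∅.
The set is empty and remains empty for the remaining 7 symbols.
No reachable set along the way intersects F.

none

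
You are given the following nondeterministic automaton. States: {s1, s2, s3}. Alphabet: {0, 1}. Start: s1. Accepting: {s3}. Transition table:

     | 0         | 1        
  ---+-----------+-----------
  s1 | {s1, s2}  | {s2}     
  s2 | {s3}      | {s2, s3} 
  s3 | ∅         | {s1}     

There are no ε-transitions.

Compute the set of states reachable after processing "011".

{s1, s2, s3}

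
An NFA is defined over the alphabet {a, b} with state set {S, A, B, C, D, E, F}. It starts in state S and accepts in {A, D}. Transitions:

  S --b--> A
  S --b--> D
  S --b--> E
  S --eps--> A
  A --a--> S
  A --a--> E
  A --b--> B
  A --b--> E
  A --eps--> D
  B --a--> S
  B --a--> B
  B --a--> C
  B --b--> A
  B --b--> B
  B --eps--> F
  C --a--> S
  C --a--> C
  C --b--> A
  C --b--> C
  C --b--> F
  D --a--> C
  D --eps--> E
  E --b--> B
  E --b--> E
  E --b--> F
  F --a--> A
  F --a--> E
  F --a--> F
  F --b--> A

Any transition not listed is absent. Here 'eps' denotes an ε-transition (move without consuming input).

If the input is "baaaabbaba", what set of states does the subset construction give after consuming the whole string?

{S, A, B, C, D, E, F}

Start: ε-closure({S}) = {S, A, D, E}.
Read 'b': S→{A, D, E}, A→{B, E}, D→∅, E→{B, E, F}; now {A, B, D, E, F}.
Read 'a': A→{S, E}, B→{S, B, C}, D→{C}, E→∅, F→{A, E, F}; union {S, A, B, C, E, F}; ε-closure = {S, A, B, C, D, E, F}.
Read 'a': S→∅, A→{S, E}, B→{S, B, C}, C→{S, C}, D→{C}, E→∅, F→{A, E, F}; union {S, A, B, C, E, F}; ε-closure = {S, A, B, C, D, E, F}.
Read 'a': S→∅, A→{S, E}, B→{S, B, C}, C→{S, C}, D→{C}, E→∅, F→{A, E, F}; union {S, A, B, C, E, F}; ε-closure = {S, A, B, C, D, E, F}.
Read 'a': S→∅, A→{S, E}, B→{S, B, C}, C→{S, C}, D→{C}, E→∅, F→{A, E, F}; union {S, A, B, C, E, F}; ε-closure = {S, A, B, C, D, E, F}.
Read 'b': S→{A, D, E}, A→{B, E}, B→{A, B}, C→{A, C, F}, D→∅, E→{B, E, F}, F→{A}; now {A, B, C, D, E, F}.
Read 'b': A→{B, E}, B→{A, B}, C→{A, C, F}, D→∅, E→{B, E, F}, F→{A}; union {A, B, C, E, F}; ε-closure = {A, B, C, D, E, F}.
Read 'a': A→{S, E}, B→{S, B, C}, C→{S, C}, D→{C}, E→∅, F→{A, E, F}; union {S, A, B, C, E, F}; ε-closure = {S, A, B, C, D, E, F}.
Read 'b': S→{A, D, E}, A→{B, E}, B→{A, B}, C→{A, C, F}, D→∅, E→{B, E, F}, F→{A}; now {A, B, C, D, E, F}.
Read 'a': A→{S, E}, B→{S, B, C}, C→{S, C}, D→{C}, E→∅, F→{A, E, F}; union {S, A, B, C, E, F}; ε-closure = {S, A, B, C, D, E, F}.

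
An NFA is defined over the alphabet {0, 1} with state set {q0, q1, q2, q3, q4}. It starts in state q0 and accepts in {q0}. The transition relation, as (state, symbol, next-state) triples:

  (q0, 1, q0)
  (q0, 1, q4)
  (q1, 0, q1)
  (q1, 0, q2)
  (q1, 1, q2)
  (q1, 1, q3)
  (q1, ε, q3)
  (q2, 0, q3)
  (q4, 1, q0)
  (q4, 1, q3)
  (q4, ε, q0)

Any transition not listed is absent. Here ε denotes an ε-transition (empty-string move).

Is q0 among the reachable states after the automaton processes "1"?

Start in {q0}.
Read '1': q0→{q0, q4}; now {q0, q4}.
State q0 is in {q0, q4}.

Yes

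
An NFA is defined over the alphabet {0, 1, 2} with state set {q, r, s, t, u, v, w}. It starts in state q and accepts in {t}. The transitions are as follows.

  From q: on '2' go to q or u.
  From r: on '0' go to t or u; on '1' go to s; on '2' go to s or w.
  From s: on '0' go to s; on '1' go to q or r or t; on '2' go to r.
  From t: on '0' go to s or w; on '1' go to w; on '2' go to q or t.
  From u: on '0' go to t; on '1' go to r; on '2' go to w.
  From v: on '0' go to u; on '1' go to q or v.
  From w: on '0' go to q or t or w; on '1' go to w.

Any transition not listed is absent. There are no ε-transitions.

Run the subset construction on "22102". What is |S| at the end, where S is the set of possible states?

4

Start in {q}.
Read '2': q→{q, u}; now {q, u}.
Read '2': q→{q, u}, u→{w}; now {q, u, w}.
Read '1': q→∅, u→{r}, w→{w}; now {r, w}.
Read '0': r→{t, u}, w→{q, t, w}; now {q, t, u, w}.
Read '2': q→{q, u}, t→{q, t}, u→{w}, w→∅; now {q, t, u, w}.
That set has 4 states.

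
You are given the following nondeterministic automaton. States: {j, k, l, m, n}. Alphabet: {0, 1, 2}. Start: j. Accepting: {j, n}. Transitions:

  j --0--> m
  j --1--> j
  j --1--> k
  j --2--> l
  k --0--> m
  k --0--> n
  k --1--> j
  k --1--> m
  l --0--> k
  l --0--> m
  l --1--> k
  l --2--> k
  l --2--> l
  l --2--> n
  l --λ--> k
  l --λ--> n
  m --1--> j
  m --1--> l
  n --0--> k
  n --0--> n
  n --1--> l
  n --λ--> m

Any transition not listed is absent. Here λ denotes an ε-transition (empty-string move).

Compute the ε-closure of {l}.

{k, l, m, n}

Begin with {l}.
ε-move l → k; add k.
ε-move l → n; add n.
ε-move n → m; add m.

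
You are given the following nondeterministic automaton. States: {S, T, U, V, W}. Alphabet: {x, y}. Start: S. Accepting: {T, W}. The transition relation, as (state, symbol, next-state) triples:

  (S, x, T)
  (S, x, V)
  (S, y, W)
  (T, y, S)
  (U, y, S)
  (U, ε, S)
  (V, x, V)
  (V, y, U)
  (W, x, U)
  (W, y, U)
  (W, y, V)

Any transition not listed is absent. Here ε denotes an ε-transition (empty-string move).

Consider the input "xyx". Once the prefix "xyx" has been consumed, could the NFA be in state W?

No

Start in {S}.
Read 'x': {S} → {T, V}.
Read 'y': {T, V} → {S, U}.
Read 'x': {S, U} → {T, V}.
State W is not in {T, V}.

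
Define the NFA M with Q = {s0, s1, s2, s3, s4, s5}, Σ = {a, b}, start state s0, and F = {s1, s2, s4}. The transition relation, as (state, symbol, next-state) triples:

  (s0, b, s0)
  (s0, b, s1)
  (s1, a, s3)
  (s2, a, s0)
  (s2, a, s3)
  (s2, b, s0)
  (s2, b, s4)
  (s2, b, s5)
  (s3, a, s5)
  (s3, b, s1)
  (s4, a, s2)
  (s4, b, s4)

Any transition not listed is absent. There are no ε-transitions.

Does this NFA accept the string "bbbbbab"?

Yes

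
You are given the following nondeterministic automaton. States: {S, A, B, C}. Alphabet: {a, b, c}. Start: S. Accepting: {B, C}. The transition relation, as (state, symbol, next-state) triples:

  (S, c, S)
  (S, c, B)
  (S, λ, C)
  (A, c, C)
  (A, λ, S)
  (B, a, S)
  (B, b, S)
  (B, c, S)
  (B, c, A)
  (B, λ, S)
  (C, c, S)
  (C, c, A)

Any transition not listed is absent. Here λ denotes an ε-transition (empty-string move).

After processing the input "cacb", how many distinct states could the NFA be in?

Start: ε-closure({S}) = {S, C}.
Read 'c': S→{S, B}, C→{S, A}; union {S, A, B}; ε-closure = {S, A, B, C}.
Read 'a': S→∅, A→∅, B→{S}, C→∅; union {S}; ε-closure = {S, C}.
Read 'c': S→{S, B}, C→{S, A}; union {S, A, B}; ε-closure = {S, A, B, C}.
Read 'b': S→∅, A→∅, B→{S}, C→∅; union {S}; ε-closure = {S, C}.
That set has 2 states.

2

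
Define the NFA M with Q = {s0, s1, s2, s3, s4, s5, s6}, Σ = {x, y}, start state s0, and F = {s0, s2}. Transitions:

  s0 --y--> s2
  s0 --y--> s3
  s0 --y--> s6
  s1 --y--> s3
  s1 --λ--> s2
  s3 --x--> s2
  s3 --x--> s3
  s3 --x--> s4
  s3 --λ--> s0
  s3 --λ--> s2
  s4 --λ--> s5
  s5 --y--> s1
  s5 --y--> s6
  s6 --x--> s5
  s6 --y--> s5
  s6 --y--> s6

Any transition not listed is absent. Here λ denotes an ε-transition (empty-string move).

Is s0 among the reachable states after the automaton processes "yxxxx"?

Yes

Start in {s0}.
Read 'y': {s0} → {s0, s2, s3, s6}.
Read 'x': {s0, s2, s3, s6} → {s0, s2, s3, s4, s5}.
Read 'x': {s0, s2, s3, s4, s5} → {s0, s2, s3, s4, s5}.
Read 'x': {s0, s2, s3, s4, s5} → {s0, s2, s3, s4, s5}.
Read 'x': {s0, s2, s3, s4, s5} → {s0, s2, s3, s4, s5}.
State s0 is in {s0, s2, s3, s4, s5}.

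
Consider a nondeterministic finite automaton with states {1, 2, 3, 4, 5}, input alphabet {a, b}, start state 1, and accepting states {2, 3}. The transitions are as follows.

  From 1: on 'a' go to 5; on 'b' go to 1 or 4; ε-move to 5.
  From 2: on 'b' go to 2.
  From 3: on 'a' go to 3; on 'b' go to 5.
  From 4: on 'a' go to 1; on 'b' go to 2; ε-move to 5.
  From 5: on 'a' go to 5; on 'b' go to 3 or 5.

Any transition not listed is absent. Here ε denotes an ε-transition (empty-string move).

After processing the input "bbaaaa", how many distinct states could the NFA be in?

2

Start: ε-closure({1}) = {1, 5}.
Read 'b': 1→{1, 4}, 5→{3, 5}; now {1, 3, 4, 5}.
Read 'b': 1→{1, 4}, 3→{5}, 4→{2}, 5→{3, 5}; now {1, 2, 3, 4, 5}.
Read 'a': 1→{5}, 2→∅, 3→{3}, 4→{1}, 5→{5}; now {1, 3, 5}.
Read 'a': 1→{5}, 3→{3}, 5→{5}; now {3, 5}.
Read 'a': 3→{3}, 5→{5}; now {3, 5}.
Read 'a': 3→{3}, 5→{5}; now {3, 5}.
That set has 2 states.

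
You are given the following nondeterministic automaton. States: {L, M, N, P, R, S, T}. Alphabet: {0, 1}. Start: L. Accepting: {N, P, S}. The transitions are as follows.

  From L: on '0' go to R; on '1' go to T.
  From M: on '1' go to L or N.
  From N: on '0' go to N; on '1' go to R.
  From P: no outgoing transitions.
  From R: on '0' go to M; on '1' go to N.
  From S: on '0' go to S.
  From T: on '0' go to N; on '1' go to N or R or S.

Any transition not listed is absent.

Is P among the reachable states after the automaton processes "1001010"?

No

Start in {L}.
Read '1': L→{T}; now {T}.
Read '0': T→{N}; now {N}.
Read '0': N→{N}; now {N}.
Read '1': N→{R}; now {R}.
Read '0': R→{M}; now {M}.
Read '1': M→{L, N}; now {L, N}.
Read '0': L→{R}, N→{N}; now {N, R}.
State P is not in {N, R}.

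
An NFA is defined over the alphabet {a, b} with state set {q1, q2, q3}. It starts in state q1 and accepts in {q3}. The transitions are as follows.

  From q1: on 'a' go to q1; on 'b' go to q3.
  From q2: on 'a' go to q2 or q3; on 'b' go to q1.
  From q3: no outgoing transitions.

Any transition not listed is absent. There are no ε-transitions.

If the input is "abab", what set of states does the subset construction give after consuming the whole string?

∅

Start in {q1}.
Read 'a': q1→{q1}; now {q1}.
Read 'b': q1→{q3}; now {q3}.
Read 'a': q3→∅; now ∅.
The set is empty and remains empty for the remaining 1 symbol.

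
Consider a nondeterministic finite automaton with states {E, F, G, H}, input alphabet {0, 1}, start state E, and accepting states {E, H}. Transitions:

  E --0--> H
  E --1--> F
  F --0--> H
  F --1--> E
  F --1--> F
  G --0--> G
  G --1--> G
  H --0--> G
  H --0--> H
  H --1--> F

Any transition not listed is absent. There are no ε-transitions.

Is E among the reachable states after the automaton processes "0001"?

Start in {E}.
Read '0': {E} → {H}.
Read '0': {H} → {G, H}.
Read '0': {G, H} → {G, H}.
Read '1': {G, H} → {F, G}.
State E is not in {F, G}.

No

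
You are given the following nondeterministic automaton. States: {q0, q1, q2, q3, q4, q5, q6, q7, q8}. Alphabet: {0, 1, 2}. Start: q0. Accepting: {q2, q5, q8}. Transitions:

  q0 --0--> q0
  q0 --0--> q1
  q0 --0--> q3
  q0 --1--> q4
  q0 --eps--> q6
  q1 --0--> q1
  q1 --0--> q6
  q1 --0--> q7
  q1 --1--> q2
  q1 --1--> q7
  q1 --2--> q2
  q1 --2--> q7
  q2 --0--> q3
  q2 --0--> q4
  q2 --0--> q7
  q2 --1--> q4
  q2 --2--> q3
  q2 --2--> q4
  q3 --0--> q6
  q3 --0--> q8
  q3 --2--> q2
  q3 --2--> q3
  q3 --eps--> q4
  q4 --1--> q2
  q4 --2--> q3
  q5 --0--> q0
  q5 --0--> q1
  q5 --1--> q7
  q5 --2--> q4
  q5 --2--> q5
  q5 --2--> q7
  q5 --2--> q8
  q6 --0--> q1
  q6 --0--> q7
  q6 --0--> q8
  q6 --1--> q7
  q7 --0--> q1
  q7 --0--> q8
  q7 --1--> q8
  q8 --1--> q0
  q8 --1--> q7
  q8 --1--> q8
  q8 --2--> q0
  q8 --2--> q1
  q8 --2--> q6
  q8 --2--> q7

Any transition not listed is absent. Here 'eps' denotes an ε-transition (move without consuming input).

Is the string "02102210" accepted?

Start: ε-closure({q0}) = {q0, q6}.
Read '0': {q0, q6} → {q0, q1, q3, q4, q6, q7, q8}.
Read '2': {q0, q1, q3, q4, q6, q7, q8} → {q0, q1, q2, q3, q4, q6, q7}.
Read '1': {q0, q1, q2, q3, q4, q6, q7} → {q2, q4, q7, q8}.
Read '0': {q2, q4, q7, q8} → {q1, q3, q4, q7, q8}.
Read '2': {q1, q3, q4, q7, q8} → {q0, q1, q2, q3, q4, q6, q7}.
Read '2': {q0, q1, q2, q3, q4, q6, q7} → {q2, q3, q4, q7}.
Read '1': {q2, q3, q4, q7} → {q2, q4, q8}.
Read '0': {q2, q4, q8} → {q3, q4, q7}.
The final set {q3, q4, q7} contains no accepting state.

No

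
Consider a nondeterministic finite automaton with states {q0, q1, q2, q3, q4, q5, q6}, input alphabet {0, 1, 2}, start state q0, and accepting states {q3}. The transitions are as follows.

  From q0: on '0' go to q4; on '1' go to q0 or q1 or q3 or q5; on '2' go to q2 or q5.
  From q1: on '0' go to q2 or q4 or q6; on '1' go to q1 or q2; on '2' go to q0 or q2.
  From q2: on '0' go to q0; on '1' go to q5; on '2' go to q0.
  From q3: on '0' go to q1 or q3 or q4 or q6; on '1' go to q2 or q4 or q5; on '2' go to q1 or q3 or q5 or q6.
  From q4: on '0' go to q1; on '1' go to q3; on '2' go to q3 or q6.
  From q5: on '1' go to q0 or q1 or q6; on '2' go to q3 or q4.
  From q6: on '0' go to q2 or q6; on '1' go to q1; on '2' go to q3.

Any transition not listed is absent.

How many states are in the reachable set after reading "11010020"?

Start in {q0}.
Read '1': q0→{q0, q1, q3, q5}; now {q0, q1, q3, q5}.
Read '1': q0→{q0, q1, q3, q5}, q1→{q1, q2}, q3→{q2, q4, q5}, q5→{q0, q1, q6}; now {q0, q1, q2, q3, q4, q5, q6}.
Read '0': q0→{q4}, q1→{q2, q4, q6}, q2→{q0}, q3→{q1, q3, q4, q6}, q4→{q1}, q5→∅, q6→{q2, q6}; now {q0, q1, q2, q3, q4, q6}.
Read '1': q0→{q0, q1, q3, q5}, q1→{q1, q2}, q2→{q5}, q3→{q2, q4, q5}, q4→{q3}, q6→{q1}; now {q0, q1, q2, q3, q4, q5}.
Read '0': q0→{q4}, q1→{q2, q4, q6}, q2→{q0}, q3→{q1, q3, q4, q6}, q4→{q1}, q5→∅; now {q0, q1, q2, q3, q4, q6}.
Read '0': q0→{q4}, q1→{q2, q4, q6}, q2→{q0}, q3→{q1, q3, q4, q6}, q4→{q1}, q6→{q2, q6}; now {q0, q1, q2, q3, q4, q6}.
Read '2': q0→{q2, q5}, q1→{q0, q2}, q2→{q0}, q3→{q1, q3, q5, q6}, q4→{q3, q6}, q6→{q3}; now {q0, q1, q2, q3, q5, q6}.
Read '0': q0→{q4}, q1→{q2, q4, q6}, q2→{q0}, q3→{q1, q3, q4, q6}, q5→∅, q6→{q2, q6}; now {q0, q1, q2, q3, q4, q6}.
That set has 6 states.

6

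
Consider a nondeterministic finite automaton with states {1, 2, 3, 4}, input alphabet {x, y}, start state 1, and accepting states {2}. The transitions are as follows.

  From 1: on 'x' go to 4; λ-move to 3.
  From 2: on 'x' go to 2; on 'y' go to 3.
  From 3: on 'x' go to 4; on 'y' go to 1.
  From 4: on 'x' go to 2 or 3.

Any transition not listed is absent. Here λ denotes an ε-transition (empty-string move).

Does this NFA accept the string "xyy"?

Start: ε-closure({1}) = {1, 3}.
Read 'x': {1, 3} → {4}.
Read 'y': {4} → ∅.
The set is empty and remains empty for the remaining 1 symbol.
The final set ∅ contains no accepting state.

No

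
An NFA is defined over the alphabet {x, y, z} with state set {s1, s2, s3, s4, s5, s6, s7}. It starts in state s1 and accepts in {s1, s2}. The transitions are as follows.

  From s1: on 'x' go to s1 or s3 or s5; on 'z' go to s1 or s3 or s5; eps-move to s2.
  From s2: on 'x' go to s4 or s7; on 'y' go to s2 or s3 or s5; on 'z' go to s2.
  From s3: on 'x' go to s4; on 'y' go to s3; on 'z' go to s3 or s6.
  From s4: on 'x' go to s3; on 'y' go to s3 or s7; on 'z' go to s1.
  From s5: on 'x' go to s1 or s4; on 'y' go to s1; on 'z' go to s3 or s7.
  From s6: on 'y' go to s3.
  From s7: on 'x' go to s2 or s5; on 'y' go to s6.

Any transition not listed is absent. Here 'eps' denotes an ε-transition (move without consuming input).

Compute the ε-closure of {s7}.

{s7}

Begin with {s7}.
No ε-moves leave this set, so the closure equals the set itself.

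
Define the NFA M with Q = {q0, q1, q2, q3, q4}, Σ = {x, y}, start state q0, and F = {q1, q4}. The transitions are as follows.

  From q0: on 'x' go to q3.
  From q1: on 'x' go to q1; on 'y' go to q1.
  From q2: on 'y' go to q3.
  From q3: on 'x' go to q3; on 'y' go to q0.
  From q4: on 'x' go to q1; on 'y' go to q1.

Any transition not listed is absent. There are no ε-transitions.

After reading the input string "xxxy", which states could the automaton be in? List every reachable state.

{q0}

Start in {q0}.
Read 'x': {q0} → {q3}.
Read 'x': {q3} → {q3}.
Read 'x': {q3} → {q3}.
Read 'y': {q3} → {q0}.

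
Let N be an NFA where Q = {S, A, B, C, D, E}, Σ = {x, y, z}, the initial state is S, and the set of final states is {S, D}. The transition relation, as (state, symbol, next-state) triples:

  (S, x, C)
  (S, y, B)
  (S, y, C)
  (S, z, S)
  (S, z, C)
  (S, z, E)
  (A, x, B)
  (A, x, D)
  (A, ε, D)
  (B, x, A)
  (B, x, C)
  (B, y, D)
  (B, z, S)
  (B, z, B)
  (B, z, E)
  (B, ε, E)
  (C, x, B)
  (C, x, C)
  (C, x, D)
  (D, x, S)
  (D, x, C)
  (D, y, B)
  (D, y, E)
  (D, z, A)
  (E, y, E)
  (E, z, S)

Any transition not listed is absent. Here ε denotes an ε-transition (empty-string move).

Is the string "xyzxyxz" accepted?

No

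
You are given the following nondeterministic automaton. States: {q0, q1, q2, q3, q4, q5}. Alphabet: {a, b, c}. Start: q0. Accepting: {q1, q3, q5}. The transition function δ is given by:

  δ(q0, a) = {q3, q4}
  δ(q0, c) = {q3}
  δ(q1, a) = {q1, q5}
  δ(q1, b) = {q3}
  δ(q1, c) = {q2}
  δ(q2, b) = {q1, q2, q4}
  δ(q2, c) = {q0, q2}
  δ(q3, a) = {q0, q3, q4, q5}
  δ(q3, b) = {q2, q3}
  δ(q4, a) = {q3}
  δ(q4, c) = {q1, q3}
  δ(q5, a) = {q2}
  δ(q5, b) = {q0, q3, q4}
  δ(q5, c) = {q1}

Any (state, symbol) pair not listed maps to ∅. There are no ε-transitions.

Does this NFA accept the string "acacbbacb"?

Start in {q0}.
Read 'a': {q0} → {q3, q4}.
Read 'c': {q3, q4} → {q1, q3}.
Read 'a': {q1, q3} → {q0, q1, q3, q4, q5}.
Read 'c': {q0, q1, q3, q4, q5} → {q1, q2, q3}.
Read 'b': {q1, q2, q3} → {q1, q2, q3, q4}.
Read 'b': {q1, q2, q3, q4} → {q1, q2, q3, q4}.
Read 'a': {q1, q2, q3, q4} → {q0, q1, q3, q4, q5}.
Read 'c': {q0, q1, q3, q4, q5} → {q1, q2, q3}.
Read 'b': {q1, q2, q3} → {q1, q2, q3, q4}.
The final set {q1, q2, q3, q4} contains the accepting states q1, q3.

Yes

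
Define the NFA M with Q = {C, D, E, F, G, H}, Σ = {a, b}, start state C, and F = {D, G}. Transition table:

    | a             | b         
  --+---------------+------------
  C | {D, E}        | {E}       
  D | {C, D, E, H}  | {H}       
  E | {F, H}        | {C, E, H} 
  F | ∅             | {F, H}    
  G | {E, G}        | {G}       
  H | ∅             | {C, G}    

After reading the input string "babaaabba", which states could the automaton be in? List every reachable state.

{D, E, F, G, H}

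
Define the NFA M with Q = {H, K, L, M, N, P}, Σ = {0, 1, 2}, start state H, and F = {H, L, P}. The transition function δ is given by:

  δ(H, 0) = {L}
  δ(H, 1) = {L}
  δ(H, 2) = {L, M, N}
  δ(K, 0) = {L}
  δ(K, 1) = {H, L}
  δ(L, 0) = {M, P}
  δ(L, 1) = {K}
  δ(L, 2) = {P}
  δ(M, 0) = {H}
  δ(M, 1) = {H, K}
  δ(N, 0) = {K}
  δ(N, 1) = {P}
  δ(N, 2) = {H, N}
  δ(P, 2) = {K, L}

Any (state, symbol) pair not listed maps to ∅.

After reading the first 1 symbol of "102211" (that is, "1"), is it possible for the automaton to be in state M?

No

Start in {H}.
Read '1': H→{L}; now {L}.
State M is not in {L}.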